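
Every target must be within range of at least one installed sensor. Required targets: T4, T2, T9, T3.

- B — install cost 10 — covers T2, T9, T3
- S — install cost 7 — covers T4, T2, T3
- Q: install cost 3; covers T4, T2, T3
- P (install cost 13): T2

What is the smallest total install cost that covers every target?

13

Choose B and Q: together they cover T4, T2, T9, T3 — every target.
Total install cost: 10 + 3 = 13.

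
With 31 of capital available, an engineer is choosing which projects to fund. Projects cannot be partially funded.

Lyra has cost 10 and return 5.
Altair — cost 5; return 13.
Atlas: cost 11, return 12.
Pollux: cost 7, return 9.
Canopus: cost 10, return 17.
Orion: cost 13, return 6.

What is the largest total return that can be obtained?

This is an integer program with binary decision variables.
Altair + Pollux + Canopus: cost 5 + 7 + 10 = 22 ≤ 31, return 13 + 9 + 17 = 39.
Atlas + Pollux + Canopus: cost 11 + 7 + 10 = 28 ≤ 31, return 12 + 9 + 17 = 38.
Altair + Atlas + Canopus: cost 5 + 11 + 10 = 26 ≤ 31, return 13 + 12 + 17 = 42.
Best is Altair, Atlas, and Canopus with total return 42.

42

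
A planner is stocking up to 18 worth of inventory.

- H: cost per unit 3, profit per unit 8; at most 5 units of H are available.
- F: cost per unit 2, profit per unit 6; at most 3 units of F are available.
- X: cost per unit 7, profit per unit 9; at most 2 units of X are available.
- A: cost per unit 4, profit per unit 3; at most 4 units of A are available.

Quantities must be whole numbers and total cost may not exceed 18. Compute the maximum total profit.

50

F has the best ratio (6/2); taking only F gives at most 3×6 = 18 (stopped by the supply cap of 3).
Mixing does better — 4×H and 3×F: cost 18 ≤ 18, profit 4·8 + 3·6 = 50.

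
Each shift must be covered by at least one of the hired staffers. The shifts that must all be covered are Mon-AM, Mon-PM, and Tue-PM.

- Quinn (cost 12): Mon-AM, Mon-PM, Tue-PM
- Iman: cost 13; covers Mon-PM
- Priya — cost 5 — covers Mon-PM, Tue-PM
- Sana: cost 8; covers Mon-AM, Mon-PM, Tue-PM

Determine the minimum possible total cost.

The greedy cost-per-new-shift heuristic would pick Priya and Sana for 13, but a cheaper cover exists.
Sana alone covers Mon-AM, Mon-PM, Tue-PM — every shift.
Total cost: 8.
No cover costs less than 8.

8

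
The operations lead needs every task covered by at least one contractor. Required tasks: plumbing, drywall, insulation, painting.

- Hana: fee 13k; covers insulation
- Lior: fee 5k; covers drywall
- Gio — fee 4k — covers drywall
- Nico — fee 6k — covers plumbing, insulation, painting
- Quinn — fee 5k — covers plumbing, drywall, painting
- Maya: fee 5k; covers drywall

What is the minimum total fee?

This is a weighted set-cover instance.
The greedy cost-per-new-task heuristic would pick Quinn and Nico for 11, but a cheaper cover exists.
Choose Gio and Nico: together they cover plumbing, drywall, insulation, painting — every task.
Total fee: 4 + 6 = 10.
No cover costs less than 10.

10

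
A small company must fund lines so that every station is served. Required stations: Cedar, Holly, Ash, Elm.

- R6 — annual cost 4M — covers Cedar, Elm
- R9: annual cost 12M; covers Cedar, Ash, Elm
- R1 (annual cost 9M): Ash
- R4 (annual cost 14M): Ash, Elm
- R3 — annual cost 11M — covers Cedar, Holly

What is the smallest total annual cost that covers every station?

The greedy cost-per-new-station heuristic would pick R6, R1, and R3 for 24, but a cheaper cover exists.
Choose R9 and R3: together they cover Cedar, Holly, Ash, Elm — every station.
Total annual cost: 12 + 11 = 23.
No cover costs less than 23.

23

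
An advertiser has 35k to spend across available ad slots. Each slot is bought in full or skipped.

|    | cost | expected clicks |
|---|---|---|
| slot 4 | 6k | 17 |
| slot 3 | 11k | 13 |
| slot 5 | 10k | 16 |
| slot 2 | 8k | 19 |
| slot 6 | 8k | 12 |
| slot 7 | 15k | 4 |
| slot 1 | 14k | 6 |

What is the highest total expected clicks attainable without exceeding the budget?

This is a 0-1 knapsack instance.
Take slot 4, slot 3, slot 5, and slot 2: cost 6 + 11 + 10 + 8 = 35 ≤ 35, expected clicks 17 + 13 + 16 + 19 = 65.
No other feasible combination does better.

65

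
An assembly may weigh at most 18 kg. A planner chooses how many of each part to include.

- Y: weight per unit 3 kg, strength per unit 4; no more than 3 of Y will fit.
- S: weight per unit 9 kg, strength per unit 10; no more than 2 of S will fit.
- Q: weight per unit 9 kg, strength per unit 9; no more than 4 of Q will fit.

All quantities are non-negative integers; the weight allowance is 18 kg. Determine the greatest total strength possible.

22

3×Y and 1×S: weight 18 ≤ 18, strength 3·4 + 1·10 = 22.
3×Y and 1×Q: weight 18 ≤ 18, strength 3·4 + 1·9 = 21.
Best is 22.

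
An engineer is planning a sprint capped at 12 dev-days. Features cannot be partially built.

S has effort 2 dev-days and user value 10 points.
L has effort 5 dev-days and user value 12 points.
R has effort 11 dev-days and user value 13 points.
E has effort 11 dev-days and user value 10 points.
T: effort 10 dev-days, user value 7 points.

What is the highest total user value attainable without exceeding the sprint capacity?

Take S and L: effort 2 + 5 = 7 ≤ 12, user value 10 + 12 = 22.
No other feasible combination does better.

22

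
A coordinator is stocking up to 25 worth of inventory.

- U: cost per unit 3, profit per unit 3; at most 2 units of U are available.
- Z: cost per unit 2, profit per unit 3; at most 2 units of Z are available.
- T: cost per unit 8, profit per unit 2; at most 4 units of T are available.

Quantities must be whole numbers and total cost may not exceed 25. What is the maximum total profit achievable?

14

2×U, 2×Z, and 1×T: cost 18 ≤ 25, profit 2·3 + 2·3 + 1·2 = 14.
1×U, 2×Z, and 2×T: cost 23 ≤ 25, profit 1·3 + 2·3 + 2·2 = 13.
Best is 14.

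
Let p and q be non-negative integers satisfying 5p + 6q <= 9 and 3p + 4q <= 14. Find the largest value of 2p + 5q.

5

Relaxing integrality, the LP optimum is 7.50 at (p,q) = (0, 1.5), which is not an integer point.
(p,q)=(0,1): 5·0+6·1=6≤9, 3·0+4·1=4≤14, objective 5.
(p,q)=(1,0): 5·1+6·0=5≤9, 3·1+4·0=3≤14, objective 2.
No feasible integer point exceeds 5.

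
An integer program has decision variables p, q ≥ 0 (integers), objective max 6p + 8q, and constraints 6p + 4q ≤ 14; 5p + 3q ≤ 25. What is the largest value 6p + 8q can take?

24

(p,q)=(0,3): 6·0+4·3=12≤14, 5·0+3·3=9≤25, objective 24.
(p,q)=(1,2): 6·1+4·2=14≤14, 5·1+3·2=11≤25, objective 22.
The best lattice point is (0,3), giving 24.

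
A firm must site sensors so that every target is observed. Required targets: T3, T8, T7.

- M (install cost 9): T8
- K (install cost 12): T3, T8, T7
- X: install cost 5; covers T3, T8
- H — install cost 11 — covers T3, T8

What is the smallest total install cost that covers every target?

This is a weighted set-cover instance.
The greedy cost-per-new-target heuristic would pick X and K for 17, but a cheaper cover exists.
K alone covers T3, T8, T7 — every target.
Total install cost: 12.
No cover costs less than 12.

12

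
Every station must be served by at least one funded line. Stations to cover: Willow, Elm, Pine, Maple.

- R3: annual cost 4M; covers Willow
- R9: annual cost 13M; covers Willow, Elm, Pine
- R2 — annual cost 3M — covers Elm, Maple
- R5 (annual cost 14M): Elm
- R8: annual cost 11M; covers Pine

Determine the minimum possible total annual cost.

16

This is an integer covering problem.
The greedy cost-per-new-station heuristic would pick R2, R3, and R8 for 18, but a cheaper cover exists.
Choose R9 and R2: together they cover Willow, Elm, Pine, Maple — every station.
Total annual cost: 13 + 3 = 16.
No cover costs less than 16.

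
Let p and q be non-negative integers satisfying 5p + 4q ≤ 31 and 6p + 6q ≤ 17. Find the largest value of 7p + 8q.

The continuous relaxation peaks at (0, 2.83) with value 22.67; rounding to a feasible lattice point costs some objective.
(p,q)=(0,2) is feasible, giving 16.
(p,q)=(1,1) is feasible, giving 15.
(p,q)=(0,1) is feasible, giving 8.
Maximum is 16 at (p,q)=(0,2).

16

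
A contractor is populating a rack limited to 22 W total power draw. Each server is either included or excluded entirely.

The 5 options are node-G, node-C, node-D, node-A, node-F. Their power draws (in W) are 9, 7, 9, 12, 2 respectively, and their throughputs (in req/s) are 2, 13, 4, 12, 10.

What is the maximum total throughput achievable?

This is a 0-1 knapsack instance.
Allowing fractional choices, the relaxed optimum would be about 35.4, but servers are indivisible.
node-G + node-C + node-F: power draw 9 + 7 + 2 = 18 ≤ 22, throughput 2 + 13 + 10 = 25.
node-C + node-A + node-F: power draw 7 + 12 + 2 = 21 ≤ 22, throughput 13 + 12 + 10 = 35.
node-C + node-D + node-F: power draw 7 + 9 + 2 = 18 ≤ 22, throughput 13 + 4 + 10 = 27.
Best is node-C, node-A, and node-F with total throughput 35.

35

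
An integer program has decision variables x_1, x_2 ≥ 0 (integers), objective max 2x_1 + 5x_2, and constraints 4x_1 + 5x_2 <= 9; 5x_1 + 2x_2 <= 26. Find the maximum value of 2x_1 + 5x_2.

7

(x_1,x_2)=(1,1) is feasible, giving 7.
(x_1,x_2)=(0,1) is feasible, giving 5.
(x_1,x_2)=(2,0) is feasible, giving 4.
No feasible integer point exceeds 7.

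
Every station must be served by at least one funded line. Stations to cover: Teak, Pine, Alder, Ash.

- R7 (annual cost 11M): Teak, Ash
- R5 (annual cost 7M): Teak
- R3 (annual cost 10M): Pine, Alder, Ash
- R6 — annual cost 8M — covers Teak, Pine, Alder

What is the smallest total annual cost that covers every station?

17

This is an integer covering problem.
Choose R5 and R3: together they cover Teak, Pine, Alder, Ash — every station.
Total annual cost: 7 + 10 = 17.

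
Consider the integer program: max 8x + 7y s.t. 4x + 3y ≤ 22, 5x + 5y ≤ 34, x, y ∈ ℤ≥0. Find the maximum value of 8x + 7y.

(x,y)=(4,2) is feasible, giving 46.
(x,y)=(3,3) is feasible, giving 45.
(x,y)=(2,4) is feasible, giving 44.
Maximum is 46 at (x,y)=(4,2).

46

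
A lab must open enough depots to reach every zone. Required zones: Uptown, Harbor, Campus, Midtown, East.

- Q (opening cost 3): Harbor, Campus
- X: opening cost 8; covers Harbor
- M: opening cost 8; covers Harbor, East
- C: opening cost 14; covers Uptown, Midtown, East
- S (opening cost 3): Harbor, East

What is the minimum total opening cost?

The greedy cost-per-new-zone heuristic would pick Q, S, and C for 20, but a cheaper cover exists.
Choose Q and C: together they cover Uptown, Harbor, Campus, Midtown, East — every zone.
Total opening cost: 3 + 14 = 17.
No cover costs less than 17.

17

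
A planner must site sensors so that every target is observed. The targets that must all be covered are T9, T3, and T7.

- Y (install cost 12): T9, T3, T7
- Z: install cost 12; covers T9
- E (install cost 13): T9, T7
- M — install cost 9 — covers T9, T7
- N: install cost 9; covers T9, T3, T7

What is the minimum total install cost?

This is an integer covering problem.
N alone covers T9, T3, T7 — every target.
Total install cost: 9.
No cover costs less than 9.

9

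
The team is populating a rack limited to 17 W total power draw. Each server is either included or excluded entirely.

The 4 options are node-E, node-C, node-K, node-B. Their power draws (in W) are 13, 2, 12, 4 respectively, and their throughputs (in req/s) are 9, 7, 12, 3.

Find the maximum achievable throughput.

19

This is a 0-1 knapsack instance.
Allowing fractional choices, the relaxed optimum would be about 21.2, but servers are indivisible.
node-K + node-B: power draw 12 + 4 = 16 ≤ 17, throughput 12 + 3 = 15.
node-E + node-C: power draw 13 + 2 = 15 ≤ 17, throughput 9 + 7 = 16.
node-C + node-K: power draw 2 + 12 = 14 ≤ 17, throughput 7 + 12 = 19.
Best is node-C and node-K with total throughput 19.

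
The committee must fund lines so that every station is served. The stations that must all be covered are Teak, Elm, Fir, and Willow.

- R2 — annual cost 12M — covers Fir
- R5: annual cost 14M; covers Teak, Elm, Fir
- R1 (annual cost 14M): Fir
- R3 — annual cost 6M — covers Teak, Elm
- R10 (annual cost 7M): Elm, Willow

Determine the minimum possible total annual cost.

21

This is a weighted set-cover instance.
The greedy cost-per-new-station heuristic would pick R3, R10, and R2 for 25, but a cheaper cover exists.
Choose R5 and R10: together they cover Teak, Elm, Fir, Willow — every station.
Total annual cost: 14 + 7 = 21.
No cover costs less than 21.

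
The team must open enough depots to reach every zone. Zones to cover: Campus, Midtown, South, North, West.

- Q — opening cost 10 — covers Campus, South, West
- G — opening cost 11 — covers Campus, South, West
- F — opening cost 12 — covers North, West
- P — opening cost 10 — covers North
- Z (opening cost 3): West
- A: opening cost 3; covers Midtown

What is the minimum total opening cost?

This is a weighted set-cover instance.
The greedy cost-per-new-zone heuristic would pick Z, A, Q, and P for 26, but a cheaper cover exists.
Choose Q, P, and A: together they cover Campus, Midtown, South, North, West — every zone.
Total opening cost: 10 + 10 + 3 = 23.
No cover costs less than 23.

23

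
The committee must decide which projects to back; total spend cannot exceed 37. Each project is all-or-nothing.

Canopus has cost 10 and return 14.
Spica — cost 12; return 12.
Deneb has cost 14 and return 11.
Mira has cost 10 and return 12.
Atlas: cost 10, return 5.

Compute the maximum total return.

Allowing fractional choices, the relaxed optimum would be about 41.9, but projects are indivisible.
Canopus + Spica + Mira: cost 10 + 12 + 10 = 32 ≤ 37, return 14 + 12 + 12 = 38.
Canopus + Deneb + Mira: cost 10 + 14 + 10 = 34 ≤ 37, return 14 + 11 + 12 = 37.
Canopus + Spica + Deneb: cost 10 + 12 + 14 = 36 ≤ 37, return 14 + 12 + 11 = 37.
Best is Canopus, Spica, and Mira with total return 38.

38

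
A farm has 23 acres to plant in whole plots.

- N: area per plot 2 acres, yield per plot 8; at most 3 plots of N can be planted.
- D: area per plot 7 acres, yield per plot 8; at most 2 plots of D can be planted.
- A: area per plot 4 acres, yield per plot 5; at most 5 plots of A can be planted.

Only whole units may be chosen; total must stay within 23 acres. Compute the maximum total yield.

N has the best ratio (8/2); taking only N gives at most 3×8 = 24 (stopped by the supply cap of 3).
Mixing does better — 3×N and 4×A: area 22 ≤ 23, yield 3·8 + 4·5 = 44.

44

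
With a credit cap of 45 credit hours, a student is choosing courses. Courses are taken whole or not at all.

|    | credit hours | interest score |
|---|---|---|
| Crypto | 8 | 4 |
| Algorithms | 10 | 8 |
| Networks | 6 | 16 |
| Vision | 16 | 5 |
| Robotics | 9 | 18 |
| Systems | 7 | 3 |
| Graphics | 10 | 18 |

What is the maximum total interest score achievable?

Allowing fractional choices, the relaxed optimum would be about 64.9, but courses are indivisible.
Crypto + Algorithms + Networks + Robotics + Graphics: credit hours 8 + 10 + 6 + 9 + 10 = 43 ≤ 45, interest score 4 + 8 + 16 + 18 + 18 = 64.
Algorithms + Networks + Robotics + Graphics: credit hours 10 + 6 + 9 + 10 = 35 ≤ 45, interest score 8 + 16 + 18 + 18 = 60.
Algorithms + Networks + Robotics + Systems + Graphics: credit hours 10 + 6 + 9 + 7 + 10 = 42 ≤ 45, interest score 8 + 16 + 18 + 3 + 18 = 63.
Best is Crypto, Algorithms, Networks, Robotics, and Graphics with total interest score 64.

64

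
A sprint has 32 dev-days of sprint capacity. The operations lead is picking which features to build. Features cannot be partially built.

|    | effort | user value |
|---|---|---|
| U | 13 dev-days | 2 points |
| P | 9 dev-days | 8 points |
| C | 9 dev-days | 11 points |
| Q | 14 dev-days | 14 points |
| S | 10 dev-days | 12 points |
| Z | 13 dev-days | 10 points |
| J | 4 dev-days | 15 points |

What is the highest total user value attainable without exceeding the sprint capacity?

46

Q + S + J: effort 14 + 10 + 4 = 28 ≤ 32, user value 14 + 12 + 15 = 41.
P + C + S + J: effort 9 + 9 + 10 + 4 = 32 ≤ 32, user value 8 + 11 + 12 + 15 = 46.
C + Q + J: effort 9 + 14 + 4 = 27 ≤ 32, user value 11 + 14 + 15 = 40.
Best is P, C, S, and J with total user value 46.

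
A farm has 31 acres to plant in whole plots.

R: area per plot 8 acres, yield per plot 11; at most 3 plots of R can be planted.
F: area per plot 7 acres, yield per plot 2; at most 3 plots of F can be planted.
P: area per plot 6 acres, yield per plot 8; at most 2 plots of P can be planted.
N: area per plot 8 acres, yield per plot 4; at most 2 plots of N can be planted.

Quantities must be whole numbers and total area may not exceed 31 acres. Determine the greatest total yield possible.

41

This is a bounded integer knapsack.
Take 3×R and 1×P: area 30 ≤ 31, yield 3·11 + 1·8 = 41.
R has the best ratio (11/8) and is taken to its limit of 3; remaining capacity is filled optimally with the others.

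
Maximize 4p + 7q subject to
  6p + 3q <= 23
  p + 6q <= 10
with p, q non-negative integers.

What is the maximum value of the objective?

19

Relaxing integrality, the LP optimum is 20.94 at (p,q) = (3.27, 1.12), which is not an integer point.
(p,q)=(3,1): 6·3+3·1=21≤23, 1·3+6·1=9≤10, objective 19.
(p,q)=(2,1): 6·2+3·1=15≤23, 1·2+6·1=8≤10, objective 15.
(p,q)=(3,0): 6·3+3·0=18≤23, 1·3+6·0=3≤10, objective 12.
Maximum is 19 at (p,q)=(3,1).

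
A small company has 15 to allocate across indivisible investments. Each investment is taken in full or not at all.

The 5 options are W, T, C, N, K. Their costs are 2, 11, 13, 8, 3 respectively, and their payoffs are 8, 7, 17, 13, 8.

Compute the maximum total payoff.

29

Treat it as a binary knapsack problem.
Take W, N, and K: cost 2 + 8 + 3 = 13 ≤ 15, payoff 8 + 13 + 8 = 29.
No other feasible combination does better.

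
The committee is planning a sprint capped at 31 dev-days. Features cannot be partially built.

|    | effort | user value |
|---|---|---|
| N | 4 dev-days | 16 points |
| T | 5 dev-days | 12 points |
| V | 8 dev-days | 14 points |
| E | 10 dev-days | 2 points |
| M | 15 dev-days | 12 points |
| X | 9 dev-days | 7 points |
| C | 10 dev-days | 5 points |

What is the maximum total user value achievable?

Allowing fractional choices, the relaxed optimum would be about 53.2, but features are indivisible.
N + T + V + C: effort 4 + 5 + 8 + 10 = 27 ≤ 31, user value 16 + 12 + 14 + 5 = 47.
N + T + V + X: effort 4 + 5 + 8 + 9 = 26 ≤ 31, user value 16 + 12 + 14 + 7 = 49.
Best is N, T, V, and X with total user value 49.

49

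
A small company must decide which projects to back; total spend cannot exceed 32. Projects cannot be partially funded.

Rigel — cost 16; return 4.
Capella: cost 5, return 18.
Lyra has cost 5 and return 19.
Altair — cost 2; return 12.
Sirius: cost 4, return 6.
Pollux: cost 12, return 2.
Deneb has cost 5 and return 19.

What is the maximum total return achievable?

Take Capella, Lyra, Altair, Sirius, and Deneb: cost 5 + 5 + 2 + 4 + 5 = 21 ≤ 32, return 18 + 19 + 12 + 6 + 19 = 74.
No other feasible combination does better.

74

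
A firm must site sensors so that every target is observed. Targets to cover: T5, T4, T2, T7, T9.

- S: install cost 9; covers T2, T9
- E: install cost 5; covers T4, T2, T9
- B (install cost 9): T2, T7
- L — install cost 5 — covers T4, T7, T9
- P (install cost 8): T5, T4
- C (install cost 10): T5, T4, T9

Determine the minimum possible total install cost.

18

This is a weighted set-cover instance.
Choose E, L, and P: together they cover T5, T4, T2, T7, T9 — every target.
Total install cost: 5 + 5 + 8 = 18.
No cover costs less than 18.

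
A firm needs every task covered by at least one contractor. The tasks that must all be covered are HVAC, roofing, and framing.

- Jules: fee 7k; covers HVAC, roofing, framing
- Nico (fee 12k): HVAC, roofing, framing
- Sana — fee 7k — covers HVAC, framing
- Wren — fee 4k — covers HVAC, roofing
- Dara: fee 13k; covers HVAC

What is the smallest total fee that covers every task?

7

Jules alone covers HVAC, roofing, framing — every task.
Total fee: 7.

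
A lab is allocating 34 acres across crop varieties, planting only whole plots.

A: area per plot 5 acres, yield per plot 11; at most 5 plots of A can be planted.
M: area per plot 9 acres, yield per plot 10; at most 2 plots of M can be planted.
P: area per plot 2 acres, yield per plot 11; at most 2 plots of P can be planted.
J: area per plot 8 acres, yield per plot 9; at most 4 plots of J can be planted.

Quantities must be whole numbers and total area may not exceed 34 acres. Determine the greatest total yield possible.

This is a bounded integer knapsack.
4×A, 1×M, and 2×P: area 33 ≤ 34, yield 4·11 + 1·10 + 2·11 = 76.
5×A and 2×P: area 29 ≤ 34, yield 5·11 + 2·11 = 77.
Best is 77.

77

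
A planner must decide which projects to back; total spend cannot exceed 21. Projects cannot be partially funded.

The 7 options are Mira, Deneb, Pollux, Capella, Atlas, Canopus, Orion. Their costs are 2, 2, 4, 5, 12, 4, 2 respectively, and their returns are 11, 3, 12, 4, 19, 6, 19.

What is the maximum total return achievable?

61

Take Mira, Pollux, Atlas, and Orion: cost 2 + 4 + 12 + 2 = 20 ≤ 21, return 11 + 12 + 19 + 19 = 61.
No other feasible combination does better.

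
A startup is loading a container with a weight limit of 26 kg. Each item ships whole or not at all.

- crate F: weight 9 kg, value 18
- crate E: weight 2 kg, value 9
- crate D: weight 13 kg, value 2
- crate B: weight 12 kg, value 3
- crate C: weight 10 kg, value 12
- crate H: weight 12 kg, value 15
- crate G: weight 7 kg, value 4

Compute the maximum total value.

42

crate F + crate E + crate H: weight 9 + 2 + 12 = 23 ≤ 26, value 18 + 9 + 15 = 42.
crate F + crate E + crate C: weight 9 + 2 + 10 = 21 ≤ 26, value 18 + 9 + 12 = 39.
Best is crate F, crate E, and crate H with total value 42.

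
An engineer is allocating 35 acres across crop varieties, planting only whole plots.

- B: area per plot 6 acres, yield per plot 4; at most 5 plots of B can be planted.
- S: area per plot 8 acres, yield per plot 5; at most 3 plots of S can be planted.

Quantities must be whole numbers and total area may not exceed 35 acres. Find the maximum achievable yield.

22

This is a bounded integer knapsack.
3×B and 2×S: area 34 ≤ 35, yield 3·4 + 2·5 = 22.
4×B and 1×S: area 32 ≤ 35, yield 4·4 + 1·5 = 21.
Best is 22.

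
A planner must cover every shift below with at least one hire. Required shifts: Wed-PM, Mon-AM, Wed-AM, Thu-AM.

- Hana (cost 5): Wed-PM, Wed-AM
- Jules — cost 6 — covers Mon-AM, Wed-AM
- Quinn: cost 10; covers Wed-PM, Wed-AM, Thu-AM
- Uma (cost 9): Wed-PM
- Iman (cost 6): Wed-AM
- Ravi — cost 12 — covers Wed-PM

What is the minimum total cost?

16

The greedy cost-per-new-shift heuristic would pick Hana, Jules, and Quinn for 21, but a cheaper cover exists.
Choose Jules and Quinn: together they cover Wed-PM, Mon-AM, Wed-AM, Thu-AM — every shift.
Total cost: 6 + 10 = 16.
No cover costs less than 16.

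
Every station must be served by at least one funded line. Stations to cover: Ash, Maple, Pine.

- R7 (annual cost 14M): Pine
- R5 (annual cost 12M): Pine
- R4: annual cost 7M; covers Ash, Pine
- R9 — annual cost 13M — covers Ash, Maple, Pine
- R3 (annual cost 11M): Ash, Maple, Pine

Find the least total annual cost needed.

11

The greedy cost-per-new-station heuristic would pick R4 and R3 for 18, but a cheaper cover exists.
R3 alone covers Ash, Maple, Pine — every station.
Total annual cost: 11.
No cover costs less than 11.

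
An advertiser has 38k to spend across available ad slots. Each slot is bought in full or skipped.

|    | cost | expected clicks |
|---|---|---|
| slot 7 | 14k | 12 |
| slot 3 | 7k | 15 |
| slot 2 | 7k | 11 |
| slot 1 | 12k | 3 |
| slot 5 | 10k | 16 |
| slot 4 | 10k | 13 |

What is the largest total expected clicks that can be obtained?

Take slot 3, slot 2, slot 5, and slot 4: cost 7 + 7 + 10 + 10 = 34 ≤ 38, expected clicks 15 + 11 + 16 + 13 = 55.
No other feasible combination does better.

55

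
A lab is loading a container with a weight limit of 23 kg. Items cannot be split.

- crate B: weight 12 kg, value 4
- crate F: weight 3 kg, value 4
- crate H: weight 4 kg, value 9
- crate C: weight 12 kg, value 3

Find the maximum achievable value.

17

This is an integer program with binary decision variables.
Allowing fractional choices, the relaxed optimum would be about 18.0, but items are indivisible.
crate B + crate F + crate H: weight 12 + 3 + 4 = 19 ≤ 23, value 4 + 4 + 9 = 17.
crate F + crate H: weight 3 + 4 = 7 ≤ 23, value 4 + 9 = 13.
crate F + crate H + crate C: weight 3 + 4 + 12 = 19 ≤ 23, value 4 + 9 + 3 = 16.
Best is crate B, crate F, and crate H with total value 17.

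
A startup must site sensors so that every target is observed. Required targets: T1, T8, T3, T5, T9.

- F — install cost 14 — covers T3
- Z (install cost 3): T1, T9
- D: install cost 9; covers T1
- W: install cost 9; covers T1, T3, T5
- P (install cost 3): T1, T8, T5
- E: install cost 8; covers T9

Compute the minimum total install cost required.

15

Choose Z, W, and P: together they cover T1, T8, T3, T5, T9 — every target.
Total install cost: 3 + 9 + 3 = 15.
No cover costs less than 15.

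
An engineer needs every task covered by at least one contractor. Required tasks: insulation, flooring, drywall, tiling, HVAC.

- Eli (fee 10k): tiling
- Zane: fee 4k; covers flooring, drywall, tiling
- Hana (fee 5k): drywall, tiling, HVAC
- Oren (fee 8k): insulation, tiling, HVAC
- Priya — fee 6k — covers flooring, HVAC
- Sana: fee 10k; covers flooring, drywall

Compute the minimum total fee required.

12

Choose Zane and Oren: together they cover insulation, flooring, drywall, tiling, HVAC — every task.
Total fee: 4 + 8 = 12.
No cover costs less than 12.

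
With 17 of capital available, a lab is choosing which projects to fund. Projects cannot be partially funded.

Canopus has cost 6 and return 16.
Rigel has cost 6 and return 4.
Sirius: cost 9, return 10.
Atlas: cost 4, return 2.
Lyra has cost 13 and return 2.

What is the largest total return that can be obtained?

26

Canopus + Sirius: cost 6 + 9 = 15 ≤ 17, return 16 + 10 = 26.
Canopus + Rigel + Atlas: cost 6 + 6 + 4 = 16 ≤ 17, return 16 + 4 + 2 = 22.
Best is Canopus and Sirius with total return 26.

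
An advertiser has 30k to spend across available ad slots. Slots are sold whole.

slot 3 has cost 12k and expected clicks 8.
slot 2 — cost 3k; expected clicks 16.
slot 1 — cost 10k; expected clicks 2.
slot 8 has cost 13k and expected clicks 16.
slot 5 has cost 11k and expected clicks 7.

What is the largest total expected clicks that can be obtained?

40

This is a 0-1 knapsack instance.
slot 3 + slot 2 + slot 8: cost 12 + 3 + 13 = 28 ≤ 30, expected clicks 8 + 16 + 16 = 40.
slot 2 + slot 8 + slot 5: cost 3 + 13 + 11 = 27 ≤ 30, expected clicks 16 + 16 + 7 = 39.
Best is slot 3, slot 2, and slot 8 with total expected clicks 40.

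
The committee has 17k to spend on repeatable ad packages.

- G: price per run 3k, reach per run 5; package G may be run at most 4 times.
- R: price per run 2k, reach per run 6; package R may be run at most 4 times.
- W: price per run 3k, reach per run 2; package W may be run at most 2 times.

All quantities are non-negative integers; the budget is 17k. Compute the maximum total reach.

39

2×G, 4×R, and 1×W: price 17 ≤ 17, reach 2·5 + 4·6 + 1·2 = 36.
3×G and 4×R: price 17 ≤ 17, reach 3·5 + 4·6 = 39.
Best is 39.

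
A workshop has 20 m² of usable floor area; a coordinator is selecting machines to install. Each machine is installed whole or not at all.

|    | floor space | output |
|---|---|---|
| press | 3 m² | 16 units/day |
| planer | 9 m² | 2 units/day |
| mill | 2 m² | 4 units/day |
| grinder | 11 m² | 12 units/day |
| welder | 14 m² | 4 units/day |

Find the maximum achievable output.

32

This is a 0-1 knapsack instance.
Allowing fractional choices, the relaxed optimum would be about 33.1, but machines are indivisible.
press + mill + grinder: floor space 3 + 2 + 11 = 16 ≤ 20, output 16 + 4 + 12 = 32.
press + grinder: floor space 3 + 11 = 14 ≤ 20, output 16 + 12 = 28.
press + mill + welder: floor space 3 + 2 + 14 = 19 ≤ 20, output 16 + 4 + 4 = 24.
Best is press, mill, and grinder with total output 32.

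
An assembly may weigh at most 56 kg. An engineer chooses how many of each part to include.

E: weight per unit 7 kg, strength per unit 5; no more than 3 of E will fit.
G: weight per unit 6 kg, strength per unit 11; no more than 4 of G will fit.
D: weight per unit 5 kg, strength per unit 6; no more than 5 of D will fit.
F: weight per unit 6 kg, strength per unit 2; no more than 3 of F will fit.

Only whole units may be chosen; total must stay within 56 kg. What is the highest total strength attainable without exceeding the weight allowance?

79

This is a bounded integer knapsack.
Take 1×E, 4×G, and 5×D: weight 56 ≤ 56, strength 1·5 + 4·11 + 5·6 = 79.
G has the best ratio (11/6) and is taken to its limit of 4; remaining capacity is filled optimally with the others.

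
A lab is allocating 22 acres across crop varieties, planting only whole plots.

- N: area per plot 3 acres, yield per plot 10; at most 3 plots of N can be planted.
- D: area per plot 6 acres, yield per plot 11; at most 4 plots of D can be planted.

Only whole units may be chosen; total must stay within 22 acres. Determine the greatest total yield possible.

52

This is a bounded integer knapsack.
3×N and 2×D: area 21 ≤ 22, yield 3·10 + 2·11 = 52.
1×N and 3×D: area 21 ≤ 22, yield 1·10 + 3·11 = 43.
Best is 52.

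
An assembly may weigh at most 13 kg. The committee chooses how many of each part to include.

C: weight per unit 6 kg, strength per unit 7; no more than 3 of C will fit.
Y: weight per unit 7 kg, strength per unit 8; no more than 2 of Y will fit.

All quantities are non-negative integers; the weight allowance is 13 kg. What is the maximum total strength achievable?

15

C has the best ratio (7/6); taking only C gives at most 2×7 = 14 (stopped by the weight limit).
Mixing does better — 1×C and 1×Y: weight 13 ≤ 13, strength 1·7 + 1·8 = 15.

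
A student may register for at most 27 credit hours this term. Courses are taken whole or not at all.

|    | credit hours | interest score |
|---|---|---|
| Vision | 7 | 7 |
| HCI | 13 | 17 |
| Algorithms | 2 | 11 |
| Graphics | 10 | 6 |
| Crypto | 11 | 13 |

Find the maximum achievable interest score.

41

This is a 0-1 knapsack instance.
Take HCI, Algorithms, and Crypto: credit hours 13 + 2 + 11 = 26 ≤ 27, interest score 17 + 11 + 13 = 41.
No other feasible combination does better.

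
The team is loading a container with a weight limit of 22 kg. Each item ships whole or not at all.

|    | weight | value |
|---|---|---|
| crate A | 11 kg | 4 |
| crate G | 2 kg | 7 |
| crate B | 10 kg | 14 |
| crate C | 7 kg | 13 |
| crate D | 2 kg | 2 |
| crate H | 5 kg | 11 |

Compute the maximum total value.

38

crate G + crate B + crate C: weight 2 + 10 + 7 = 19 ≤ 22, value 7 + 14 + 13 = 34.
crate G + crate B + crate C + crate D: weight 2 + 10 + 7 + 2 = 21 ≤ 22, value 7 + 14 + 13 + 2 = 36.
crate B + crate C + crate H: weight 10 + 7 + 5 = 22 ≤ 22, value 14 + 13 + 11 = 38.
Best is crate B, crate C, and crate H with total value 38.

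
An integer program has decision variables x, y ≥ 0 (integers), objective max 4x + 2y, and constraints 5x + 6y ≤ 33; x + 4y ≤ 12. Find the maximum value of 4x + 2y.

The continuous relaxation peaks at (6.6, 0) with value 26.40; rounding to a feasible lattice point costs some objective.
(x,y)=(6,0): 5·6+6·0=30≤33, 1·6+4·0=6≤12, objective 24.
(x,y)=(5,1): 5·5+6·1=31≤33, 1·5+4·1=9≤12, objective 22.
(x,y)=(5,0): 5·5+6·0=25≤33, 1·5+4·0=5≤12, objective 20.
The best lattice point is (6,0), giving 24.

24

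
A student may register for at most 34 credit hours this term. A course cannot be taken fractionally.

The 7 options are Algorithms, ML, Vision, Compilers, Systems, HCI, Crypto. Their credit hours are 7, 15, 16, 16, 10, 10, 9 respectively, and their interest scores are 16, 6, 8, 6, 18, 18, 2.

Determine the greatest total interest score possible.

52

Algorithms + Vision + Systems: credit hours 7 + 16 + 10 = 33 ≤ 34, interest score 16 + 8 + 18 = 42.
Algorithms + Systems + HCI: credit hours 7 + 10 + 10 = 27 ≤ 34, interest score 16 + 18 + 18 = 52.
Algorithms + Vision + HCI: credit hours 7 + 16 + 10 = 33 ≤ 34, interest score 16 + 8 + 18 = 42.
Best is Algorithms, Systems, and HCI with total interest score 52.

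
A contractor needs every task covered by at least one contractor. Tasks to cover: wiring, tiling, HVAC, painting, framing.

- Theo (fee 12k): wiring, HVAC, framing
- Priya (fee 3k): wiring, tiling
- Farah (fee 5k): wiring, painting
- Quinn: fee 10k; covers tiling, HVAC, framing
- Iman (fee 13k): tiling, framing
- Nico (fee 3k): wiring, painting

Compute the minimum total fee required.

13

This is a weighted set-cover instance.
The greedy cost-per-new-task heuristic would pick Priya, Nico, and Quinn for 16, but a cheaper cover exists.
Choose Quinn and Nico: together they cover wiring, tiling, HVAC, painting, framing — every task.
Total fee: 10 + 3 = 13.
No cover costs less than 13.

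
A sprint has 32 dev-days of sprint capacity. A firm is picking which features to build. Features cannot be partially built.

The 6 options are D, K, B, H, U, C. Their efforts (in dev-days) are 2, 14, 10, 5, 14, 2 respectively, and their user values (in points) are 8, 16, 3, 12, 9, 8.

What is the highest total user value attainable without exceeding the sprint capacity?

44

Allowing fractional choices, the relaxed optimum would be about 49.8, but features are indivisible.
D + K + H + C: effort 2 + 14 + 5 + 2 = 23 ≤ 32, user value 8 + 16 + 12 + 8 = 44.
D + K + U + C: effort 2 + 14 + 14 + 2 = 32 ≤ 32, user value 8 + 16 + 9 + 8 = 41.
D + K + B + H: effort 2 + 14 + 10 + 5 = 31 ≤ 32, user value 8 + 16 + 3 + 12 = 39.
Best is D, K, H, and C with total user value 44.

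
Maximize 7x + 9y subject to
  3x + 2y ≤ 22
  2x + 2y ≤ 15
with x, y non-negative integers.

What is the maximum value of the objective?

63

(x,y)=(0,7): 3·0+2·7=14≤22, 2·0+2·7=14≤15, objective 63.
(x,y)=(1,6): 3·1+2·6=15≤22, 2·1+2·6=14≤15, objective 61.
(x,y)=(0,6): 3·0+2·6=12≤22, 2·0+2·6=12≤15, objective 54.
Maximum is 63 at (x,y)=(0,7).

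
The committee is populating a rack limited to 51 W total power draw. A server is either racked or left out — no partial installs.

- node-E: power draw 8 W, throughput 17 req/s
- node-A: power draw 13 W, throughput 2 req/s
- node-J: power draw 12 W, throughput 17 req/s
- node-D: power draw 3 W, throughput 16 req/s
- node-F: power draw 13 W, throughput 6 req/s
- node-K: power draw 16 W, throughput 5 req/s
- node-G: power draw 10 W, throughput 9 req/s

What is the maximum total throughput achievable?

65

node-E + node-J + node-D + node-F + node-G: power draw 8 + 12 + 3 + 13 + 10 = 46 ≤ 51, throughput 17 + 17 + 16 + 6 + 9 = 65.
node-E + node-J + node-D + node-K + node-G: power draw 8 + 12 + 3 + 16 + 10 = 49 ≤ 51, throughput 17 + 17 + 16 + 5 + 9 = 64.
node-E + node-A + node-J + node-D + node-G: power draw 8 + 13 + 12 + 3 + 10 = 46 ≤ 51, throughput 17 + 2 + 17 + 16 + 9 = 61.
Best is node-E, node-J, node-D, node-F, and node-G with total throughput 65.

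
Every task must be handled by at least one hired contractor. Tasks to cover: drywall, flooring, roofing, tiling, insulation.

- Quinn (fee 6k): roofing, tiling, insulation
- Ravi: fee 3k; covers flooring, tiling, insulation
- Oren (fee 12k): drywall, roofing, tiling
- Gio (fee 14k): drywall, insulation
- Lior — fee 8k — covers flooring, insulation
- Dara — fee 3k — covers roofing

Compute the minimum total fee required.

15

This is an integer covering problem.
The greedy cost-per-new-task heuristic would pick Ravi, Dara, and Oren for 18, but a cheaper cover exists.
Choose Ravi and Oren: together they cover drywall, flooring, roofing, tiling, insulation — every task.
Total fee: 3 + 12 = 15.
No cover costs less than 15.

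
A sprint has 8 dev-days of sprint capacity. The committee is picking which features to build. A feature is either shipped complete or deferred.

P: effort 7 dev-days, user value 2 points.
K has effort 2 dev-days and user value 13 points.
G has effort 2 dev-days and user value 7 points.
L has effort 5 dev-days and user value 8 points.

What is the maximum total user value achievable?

21

Allowing fractional choices, the relaxed optimum would be about 26.4, but features are indivisible.
K + L: effort 2 + 5 = 7 ≤ 8, user value 13 + 8 = 21.
K + G: effort 2 + 2 = 4 ≤ 8, user value 13 + 7 = 20.
Best is K and L with total user value 21.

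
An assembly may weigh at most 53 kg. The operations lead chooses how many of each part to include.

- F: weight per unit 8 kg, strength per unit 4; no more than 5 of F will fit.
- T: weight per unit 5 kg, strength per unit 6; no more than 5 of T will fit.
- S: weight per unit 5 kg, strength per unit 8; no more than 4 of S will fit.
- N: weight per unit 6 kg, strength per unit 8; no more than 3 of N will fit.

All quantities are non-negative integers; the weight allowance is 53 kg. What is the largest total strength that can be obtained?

74

Take 3×T, 4×S, and 3×N: weight 53 ≤ 53, strength 3·6 + 4·8 + 3·8 = 74.
S has the best ratio (8/5) and is taken to its limit of 4; remaining capacity is filled optimally with the others.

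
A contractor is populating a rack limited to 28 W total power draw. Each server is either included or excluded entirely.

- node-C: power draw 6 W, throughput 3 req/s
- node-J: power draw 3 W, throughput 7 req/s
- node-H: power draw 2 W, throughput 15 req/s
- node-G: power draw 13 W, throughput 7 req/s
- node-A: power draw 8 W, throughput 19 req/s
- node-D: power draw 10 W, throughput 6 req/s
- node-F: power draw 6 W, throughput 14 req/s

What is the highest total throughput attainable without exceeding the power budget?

Allowing fractional choices, the relaxed optimum would be about 60.4, but servers are indivisible.
node-C + node-J + node-H + node-A + node-F: power draw 6 + 3 + 2 + 8 + 6 = 25 ≤ 28, throughput 3 + 7 + 15 + 19 + 14 = 58.
node-J + node-H + node-A + node-F: power draw 3 + 2 + 8 + 6 = 19 ≤ 28, throughput 7 + 15 + 19 + 14 = 55.
Best is node-C, node-J, node-H, node-A, and node-F with total throughput 58.

58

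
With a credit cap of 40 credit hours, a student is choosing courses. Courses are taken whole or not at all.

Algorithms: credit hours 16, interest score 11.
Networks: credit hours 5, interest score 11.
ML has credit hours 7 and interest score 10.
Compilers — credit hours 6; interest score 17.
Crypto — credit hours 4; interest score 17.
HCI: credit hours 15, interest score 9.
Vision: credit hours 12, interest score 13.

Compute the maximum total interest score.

This is a 0-1 knapsack instance.
Algorithms + Networks + ML + Compilers + Crypto: credit hours 16 + 5 + 7 + 6 + 4 = 38 ≤ 40, interest score 11 + 11 + 10 + 17 + 17 = 66.
Networks + ML + Compilers + Crypto + Vision: credit hours 5 + 7 + 6 + 4 + 12 = 34 ≤ 40, interest score 11 + 10 + 17 + 17 + 13 = 68.
Best is Networks, ML, Compilers, Crypto, and Vision with total interest score 68.

68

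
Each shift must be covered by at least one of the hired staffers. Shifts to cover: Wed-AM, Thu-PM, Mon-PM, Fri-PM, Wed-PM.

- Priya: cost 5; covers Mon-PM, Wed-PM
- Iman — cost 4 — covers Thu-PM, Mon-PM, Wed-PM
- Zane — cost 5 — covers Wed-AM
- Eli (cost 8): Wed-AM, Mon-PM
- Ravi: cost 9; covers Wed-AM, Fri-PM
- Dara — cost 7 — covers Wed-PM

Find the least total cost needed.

13

This is a weighted set-cover instance.
Choose Iman and Ravi: together they cover Wed-AM, Thu-PM, Mon-PM, Fri-PM, Wed-PM — every shift.
Total cost: 4 + 9 = 13.
No cover costs less than 13.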